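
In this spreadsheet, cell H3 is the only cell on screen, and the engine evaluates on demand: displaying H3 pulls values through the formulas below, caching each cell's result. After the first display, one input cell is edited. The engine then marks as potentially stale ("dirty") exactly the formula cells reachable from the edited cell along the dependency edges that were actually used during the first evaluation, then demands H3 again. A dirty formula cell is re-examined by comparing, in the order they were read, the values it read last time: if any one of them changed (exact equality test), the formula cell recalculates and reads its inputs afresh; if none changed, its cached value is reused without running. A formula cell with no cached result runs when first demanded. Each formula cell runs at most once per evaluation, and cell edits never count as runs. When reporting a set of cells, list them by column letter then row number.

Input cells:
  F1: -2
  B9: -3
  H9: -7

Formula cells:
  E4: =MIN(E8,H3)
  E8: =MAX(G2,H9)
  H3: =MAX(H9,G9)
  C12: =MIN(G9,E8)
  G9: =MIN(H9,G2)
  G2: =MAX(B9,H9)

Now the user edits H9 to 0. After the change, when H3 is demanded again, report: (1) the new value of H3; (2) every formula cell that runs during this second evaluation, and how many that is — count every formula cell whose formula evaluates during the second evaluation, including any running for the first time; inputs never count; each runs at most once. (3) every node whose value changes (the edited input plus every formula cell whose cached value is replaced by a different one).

Initial pass — values computed on the first demand:
  G2 = MAX(-3, -7) = -3
  G9 = MIN(-7, -3) = -7
  H3 = MAX(-7, -7) = -7

Second demand — change propagation:
  G2: re-runs because H9 -7->0; new result 0.
  G9: re-runs because H9 -7->0; G2 -3->0; new result 0.
  H3: re-runs because H9 -7->0; G9 -7->0; new result 0.

H3 now evaluates to 0.
Run set: G2, G9, H3 (3 run).
Changed values: G2, G9, H3, H9.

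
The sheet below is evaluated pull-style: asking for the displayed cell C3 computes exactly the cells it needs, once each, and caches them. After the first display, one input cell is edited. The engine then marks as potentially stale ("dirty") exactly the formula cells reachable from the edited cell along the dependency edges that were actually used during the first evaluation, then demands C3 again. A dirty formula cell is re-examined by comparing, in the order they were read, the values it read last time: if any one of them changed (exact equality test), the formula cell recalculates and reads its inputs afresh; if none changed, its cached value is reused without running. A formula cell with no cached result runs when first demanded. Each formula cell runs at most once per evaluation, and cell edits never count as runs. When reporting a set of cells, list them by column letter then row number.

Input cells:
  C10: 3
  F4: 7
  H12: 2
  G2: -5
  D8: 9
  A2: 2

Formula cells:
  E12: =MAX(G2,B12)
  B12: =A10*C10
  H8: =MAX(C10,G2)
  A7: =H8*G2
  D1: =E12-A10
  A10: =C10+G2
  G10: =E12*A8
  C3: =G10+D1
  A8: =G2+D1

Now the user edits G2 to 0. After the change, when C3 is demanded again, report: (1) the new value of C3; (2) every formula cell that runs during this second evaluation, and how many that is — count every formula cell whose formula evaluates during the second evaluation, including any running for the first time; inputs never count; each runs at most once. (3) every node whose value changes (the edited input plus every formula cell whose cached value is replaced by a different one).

First demand of the output computes:
  A10 = 3 + -5 = -2
  B12 = -2 * 3 = -6
  E12 = MAX(-5, -6) = -5
  D1 = -5 - -2 = -3
  A8 = -5 + -3 = -8
  G10 = -5 * -8 = 40
  C3 = 40 + -3 = 37

After the edit, cleaning proceeds:
  A10: a read changed (G2 -5->0) — executes, giving 3.
  B12: a read changed (A10 -2->3) — executes, giving 9.
  E12: a read changed (G2 -5->0; B12 -6->9) — executes, giving 9.
  D1: a read changed (E12 -5->9; A10 -2->3) — executes, giving 6.
  A8: a read changed (G2 -5->0; D1 -3->6) — executes, giving 6.
  G10: a read changed (E12 -5->9; A8 -8->6) — executes, giving 54.
  C3: a read changed (G10 40->54; D1 -3->6) — executes, giving 60.

Demanding C3 again yields 60.
7 formula cells run: A8, A10, B12, C3, D1, E12, G10.
The nodes whose values change: A8, A10, B12, C3, D1, E12, G2, G10.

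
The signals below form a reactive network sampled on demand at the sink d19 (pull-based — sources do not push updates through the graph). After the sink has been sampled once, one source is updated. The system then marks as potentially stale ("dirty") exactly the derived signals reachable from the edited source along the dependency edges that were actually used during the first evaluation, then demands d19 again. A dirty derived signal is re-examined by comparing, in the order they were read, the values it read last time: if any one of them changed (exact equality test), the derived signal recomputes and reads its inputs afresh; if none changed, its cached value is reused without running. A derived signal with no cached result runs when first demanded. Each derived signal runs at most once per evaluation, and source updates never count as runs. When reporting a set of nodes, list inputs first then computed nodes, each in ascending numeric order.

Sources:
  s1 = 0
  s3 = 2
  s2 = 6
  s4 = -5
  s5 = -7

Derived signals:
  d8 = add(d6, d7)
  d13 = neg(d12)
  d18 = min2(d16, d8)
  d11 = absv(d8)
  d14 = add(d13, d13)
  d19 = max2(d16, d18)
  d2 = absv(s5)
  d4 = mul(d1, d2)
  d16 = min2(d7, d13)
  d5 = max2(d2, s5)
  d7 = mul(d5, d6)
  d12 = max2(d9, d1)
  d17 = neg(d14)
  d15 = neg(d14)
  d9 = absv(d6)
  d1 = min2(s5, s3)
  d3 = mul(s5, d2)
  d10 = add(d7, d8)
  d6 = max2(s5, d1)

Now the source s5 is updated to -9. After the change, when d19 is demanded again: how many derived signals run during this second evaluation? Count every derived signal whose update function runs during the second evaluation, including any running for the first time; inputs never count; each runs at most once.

Run set: d1, d2, d5, d6, d7, d8, d9, d12, d13, d16, d18, d19 (12 run).

Initial pass — values computed on the first demand:
  d1 = min2(-7, 2) = -7
  d2 = absv(-7) = 7
  d5 = max2(7, -7) = 7
  d6 = max2(-7, -7) = -7
  d7 = mul(7, -7) = -49
  d8 = add(-7, -49) = -56
  d9 = absv(-7) = 7
  d12 = max2(7, -7) = 7
  d13 = neg(7) = -7
  d16 = min2(-49, -7) = -49
  d18 = min2(-49, -56) = -56
  d19 = max2(-49, -56) = -49

Second demand — change propagation:
  d1: re-runs because s5 -7->-9; new result -9.
  d2: re-runs because s5 -7->-9; new result 9.
  d5: re-runs because d2 7->9; s5 -7->-9; new result 9.
  d6: re-runs because s5 -7->-9; d1 -7->-9; new result -9.
  d7: re-runs because d5 7->9; d6 -7->-9; new result -81.
  d8: re-runs because d6 -7->-9; d7 -49->-81; new result -90.
  d9: re-runs because d6 -7->-9; new result 9.
  d12: re-runs because d9 7->9; d1 -7->-9; new result 9.
  d13: re-runs because d12 7->9; new result -9.
  d16: re-runs because d7 -49->-81; d13 -7->-9; new result -81.
  d18: re-runs because d16 -49->-81; d8 -56->-90; new result -90.
  d19: re-runs because d16 -49->-81; d18 -56->-90; new result -81.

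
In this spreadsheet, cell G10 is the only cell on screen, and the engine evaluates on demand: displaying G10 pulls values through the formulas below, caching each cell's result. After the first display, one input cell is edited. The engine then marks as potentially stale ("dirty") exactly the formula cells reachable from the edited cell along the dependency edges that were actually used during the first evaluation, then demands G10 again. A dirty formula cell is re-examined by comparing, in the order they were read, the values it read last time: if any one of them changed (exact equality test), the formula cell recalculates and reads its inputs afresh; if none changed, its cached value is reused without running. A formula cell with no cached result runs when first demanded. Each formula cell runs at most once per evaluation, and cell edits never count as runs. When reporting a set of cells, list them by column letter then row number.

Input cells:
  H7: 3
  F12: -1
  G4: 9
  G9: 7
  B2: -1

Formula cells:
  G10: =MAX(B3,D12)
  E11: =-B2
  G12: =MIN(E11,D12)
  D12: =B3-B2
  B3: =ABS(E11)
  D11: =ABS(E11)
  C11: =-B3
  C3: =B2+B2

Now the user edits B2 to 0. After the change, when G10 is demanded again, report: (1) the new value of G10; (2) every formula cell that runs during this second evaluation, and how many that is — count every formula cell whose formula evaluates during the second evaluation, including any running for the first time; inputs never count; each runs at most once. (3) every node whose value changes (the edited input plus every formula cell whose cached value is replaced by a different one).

G10 now evaluates to 0.
Run set: B3, D12, E11, G10 (4 run).
Changed values: B2, B3, D12, E11, G10.

Initial pass — values computed on the first demand:
  E11 = -(-1) = 1
  B3 = ABS(1) = 1
  D12 = 1 - -1 = 2
  G10 = MAX(1, 2) = 2

Second demand — change propagation:
  E11: re-runs because B2 -1->0; new result 0.
  B3: re-runs because E11 1->0; new result 0.
  D12: re-runs because B3 1->0; B2 -1->0; new result 0.
  G10: re-runs because B3 1->0; D12 2->0; new result 0.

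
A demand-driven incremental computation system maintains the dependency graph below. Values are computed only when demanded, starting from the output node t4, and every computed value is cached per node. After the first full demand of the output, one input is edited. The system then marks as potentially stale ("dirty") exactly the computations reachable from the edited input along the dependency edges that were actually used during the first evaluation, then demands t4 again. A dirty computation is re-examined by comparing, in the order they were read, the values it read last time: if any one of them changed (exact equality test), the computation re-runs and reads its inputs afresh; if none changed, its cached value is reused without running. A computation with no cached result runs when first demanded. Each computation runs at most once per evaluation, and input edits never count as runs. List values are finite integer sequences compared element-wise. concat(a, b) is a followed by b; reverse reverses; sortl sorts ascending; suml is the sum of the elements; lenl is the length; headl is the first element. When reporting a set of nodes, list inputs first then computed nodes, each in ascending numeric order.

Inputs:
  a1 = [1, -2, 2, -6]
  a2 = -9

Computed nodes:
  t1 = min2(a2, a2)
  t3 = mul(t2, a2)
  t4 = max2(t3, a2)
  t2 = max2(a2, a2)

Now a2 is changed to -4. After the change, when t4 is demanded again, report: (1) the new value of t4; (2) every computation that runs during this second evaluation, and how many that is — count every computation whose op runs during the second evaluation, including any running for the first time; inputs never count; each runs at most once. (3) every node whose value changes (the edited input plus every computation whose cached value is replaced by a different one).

First evaluation (everything demanded from the output):
  t2 = max2(-9, -9) = -9
  t3 = mul(-9, -9) = 81
  t4 = max2(81, -9) = 81

Propagation after the edit:
  t2: runs — a2 -9->-4; a2 -9->-4; result -4.
  t3: runs — t2 -9->-4; a2 -9->-4; result 16.
  t4: runs — t3 81->16; a2 -9->-4; result 16.

New value of t4: 16.
Computations that run: t2, t3, t4 — 3 in total.
Values that change: a2, t2, t3, t4.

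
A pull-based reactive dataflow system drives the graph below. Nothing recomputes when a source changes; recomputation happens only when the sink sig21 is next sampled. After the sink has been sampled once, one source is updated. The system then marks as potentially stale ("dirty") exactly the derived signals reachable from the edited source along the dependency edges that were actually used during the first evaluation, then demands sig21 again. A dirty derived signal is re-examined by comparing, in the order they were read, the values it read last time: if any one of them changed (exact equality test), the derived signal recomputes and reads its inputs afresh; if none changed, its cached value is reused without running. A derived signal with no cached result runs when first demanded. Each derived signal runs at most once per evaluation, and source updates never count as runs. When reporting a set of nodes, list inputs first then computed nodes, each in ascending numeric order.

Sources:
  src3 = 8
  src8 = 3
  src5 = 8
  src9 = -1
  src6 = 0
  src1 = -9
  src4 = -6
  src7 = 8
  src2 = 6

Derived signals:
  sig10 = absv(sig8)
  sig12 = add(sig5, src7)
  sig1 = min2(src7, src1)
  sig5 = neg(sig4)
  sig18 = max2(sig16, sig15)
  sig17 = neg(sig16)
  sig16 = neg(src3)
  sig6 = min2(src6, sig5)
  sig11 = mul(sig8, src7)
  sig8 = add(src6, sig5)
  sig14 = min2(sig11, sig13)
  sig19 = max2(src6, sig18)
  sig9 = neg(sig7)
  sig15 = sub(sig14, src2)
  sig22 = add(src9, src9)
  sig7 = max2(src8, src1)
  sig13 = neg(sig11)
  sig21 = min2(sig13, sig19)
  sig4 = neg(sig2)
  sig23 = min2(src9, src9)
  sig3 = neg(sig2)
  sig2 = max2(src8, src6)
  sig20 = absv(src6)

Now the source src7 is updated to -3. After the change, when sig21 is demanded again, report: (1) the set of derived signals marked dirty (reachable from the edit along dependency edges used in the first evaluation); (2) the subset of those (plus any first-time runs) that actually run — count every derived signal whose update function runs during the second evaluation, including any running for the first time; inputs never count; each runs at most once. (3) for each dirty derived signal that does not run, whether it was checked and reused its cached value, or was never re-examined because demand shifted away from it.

Marked dirty: sig11, sig13, sig14, sig15, sig18, sig19, sig21.
Derived signals that run: sig11, sig13, sig14, sig15, sig18, sig21 — 6 in total.
Checked but reused from cache: sig19.
Key observation: the cutoff stops propagation at sig19 — its inputs' values are unchanged, so it reuses its cache.

First evaluation (everything demanded from the output):
  sig2 = max2(3, 0) = 3
  sig4 = neg(3) = -3
  sig5 = neg(-3) = 3
  sig8 = add(0, 3) = 3
  sig11 = mul(3, 8) = 24
  sig13 = neg(24) = -24
  sig14 = min2(24, -24) = -24
  sig15 = sub(-24, 6) = -30
  sig16 = neg(8) = -8
  sig18 = max2(-8, -30) = -8
  sig19 = max2(0, -8) = 0
  sig21 = min2(-24, 0) = -24

Propagation after the edit:
  sig11: runs — src7 8->-3; result -9.
  sig13: runs — sig11 24->-9; result 9.
  sig14: runs — sig11 24->-9; sig13 -24->9; result -9.
  sig15: runs — sig14 -24->-9; result -15.
  sig18: runs — sig15 -30->-15; result -8 (same value as before).
  sig19: checked — values it read are unchanged (src6 unchanged, sig18 unchanged); reused cached 0 without running.
  sig21: runs — sig13 -24->9; result 0.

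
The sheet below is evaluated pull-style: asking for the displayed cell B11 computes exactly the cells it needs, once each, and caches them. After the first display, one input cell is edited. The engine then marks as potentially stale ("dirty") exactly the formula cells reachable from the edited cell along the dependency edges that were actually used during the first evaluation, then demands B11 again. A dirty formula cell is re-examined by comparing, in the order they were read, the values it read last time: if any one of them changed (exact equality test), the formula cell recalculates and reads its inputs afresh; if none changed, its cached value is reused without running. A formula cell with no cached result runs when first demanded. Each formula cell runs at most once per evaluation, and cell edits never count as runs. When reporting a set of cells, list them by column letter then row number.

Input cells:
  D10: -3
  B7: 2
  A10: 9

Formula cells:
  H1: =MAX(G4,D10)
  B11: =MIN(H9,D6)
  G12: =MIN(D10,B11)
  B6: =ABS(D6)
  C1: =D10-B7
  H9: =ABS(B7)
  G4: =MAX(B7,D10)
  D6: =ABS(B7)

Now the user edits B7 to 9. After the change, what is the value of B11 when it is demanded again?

Demanding B11 again yields 9.

First demand of the output computes:
  D6 = ABS(2) = 2
  H9 = ABS(2) = 2
  B11 = MIN(2, 2) = 2

After the edit, cleaning proceeds:
  D6: a read changed (B7 2->9) — executes, giving 9.
  H9: a read changed (B7 2->9) — executes, giving 9.
  B11: a read changed (H9 2->9; D6 2->9) — executes, giving 9.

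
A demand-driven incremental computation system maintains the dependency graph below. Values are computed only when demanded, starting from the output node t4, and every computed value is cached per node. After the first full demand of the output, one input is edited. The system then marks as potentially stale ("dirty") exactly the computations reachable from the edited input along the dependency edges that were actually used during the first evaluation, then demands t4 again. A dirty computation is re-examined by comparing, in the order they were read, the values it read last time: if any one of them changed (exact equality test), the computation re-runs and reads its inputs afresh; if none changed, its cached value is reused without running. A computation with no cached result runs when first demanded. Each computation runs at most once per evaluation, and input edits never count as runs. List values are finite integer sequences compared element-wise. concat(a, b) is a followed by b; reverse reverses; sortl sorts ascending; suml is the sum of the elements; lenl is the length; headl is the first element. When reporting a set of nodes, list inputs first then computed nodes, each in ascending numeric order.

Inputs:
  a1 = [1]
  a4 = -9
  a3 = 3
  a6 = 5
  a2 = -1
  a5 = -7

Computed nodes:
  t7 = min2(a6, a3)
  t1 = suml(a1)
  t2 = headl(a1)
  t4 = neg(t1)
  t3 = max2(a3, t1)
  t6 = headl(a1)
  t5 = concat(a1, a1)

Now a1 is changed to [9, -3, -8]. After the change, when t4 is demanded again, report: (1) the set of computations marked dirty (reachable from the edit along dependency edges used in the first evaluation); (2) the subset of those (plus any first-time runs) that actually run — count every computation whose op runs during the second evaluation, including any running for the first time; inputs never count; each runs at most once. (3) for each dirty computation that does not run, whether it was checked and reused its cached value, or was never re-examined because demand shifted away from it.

Marked dirty: t1, t4.
Computations that run: t1, t4 — 2 in total.
Every dirty computation ran.

First evaluation (everything demanded from the output):
  t1 = suml([1]) = 1
  t4 = neg(1) = -1

Propagation after the edit:
  t1: runs — a1 [1]->[9, -3, -8]; result -2.
  t4: runs — t1 1->-2; result 2.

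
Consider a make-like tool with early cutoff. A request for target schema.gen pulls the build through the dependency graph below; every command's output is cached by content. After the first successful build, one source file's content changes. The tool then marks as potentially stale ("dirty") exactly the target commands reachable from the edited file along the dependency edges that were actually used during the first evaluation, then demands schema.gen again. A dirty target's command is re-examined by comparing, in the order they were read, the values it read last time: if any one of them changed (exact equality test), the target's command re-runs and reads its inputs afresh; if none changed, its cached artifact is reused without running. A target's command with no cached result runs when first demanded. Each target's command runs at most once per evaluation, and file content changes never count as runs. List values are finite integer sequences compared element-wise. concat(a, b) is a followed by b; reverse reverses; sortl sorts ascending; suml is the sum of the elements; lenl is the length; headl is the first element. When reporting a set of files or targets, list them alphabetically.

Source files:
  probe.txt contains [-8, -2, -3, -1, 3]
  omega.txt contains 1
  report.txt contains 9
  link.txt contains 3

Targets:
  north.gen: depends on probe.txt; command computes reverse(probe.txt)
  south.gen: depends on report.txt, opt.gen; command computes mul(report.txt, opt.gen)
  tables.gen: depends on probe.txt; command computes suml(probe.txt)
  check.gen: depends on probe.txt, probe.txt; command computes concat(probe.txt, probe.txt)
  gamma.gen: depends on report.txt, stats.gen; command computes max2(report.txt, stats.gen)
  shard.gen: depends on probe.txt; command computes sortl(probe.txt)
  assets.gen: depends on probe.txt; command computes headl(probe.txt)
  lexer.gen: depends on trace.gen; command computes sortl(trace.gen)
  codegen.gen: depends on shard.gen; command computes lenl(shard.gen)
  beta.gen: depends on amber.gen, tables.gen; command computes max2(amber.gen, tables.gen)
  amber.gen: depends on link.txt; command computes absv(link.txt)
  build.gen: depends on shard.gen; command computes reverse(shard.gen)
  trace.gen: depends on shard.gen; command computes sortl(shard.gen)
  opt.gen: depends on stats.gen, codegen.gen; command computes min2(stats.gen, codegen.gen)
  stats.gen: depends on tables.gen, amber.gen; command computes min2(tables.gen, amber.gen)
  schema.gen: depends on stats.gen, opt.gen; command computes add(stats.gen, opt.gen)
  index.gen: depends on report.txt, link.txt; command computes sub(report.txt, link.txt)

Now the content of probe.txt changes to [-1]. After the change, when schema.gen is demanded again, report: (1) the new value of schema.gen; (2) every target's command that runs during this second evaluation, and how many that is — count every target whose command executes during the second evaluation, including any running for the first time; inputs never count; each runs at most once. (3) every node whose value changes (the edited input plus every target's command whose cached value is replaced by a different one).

Demanding schema.gen again yields -2.
6 target commands run: codegen.gen, opt.gen, schema.gen, shard.gen, stats.gen, tables.gen.
The nodes whose values change: codegen.gen, opt.gen, probe.txt, schema.gen, shard.gen, stats.gen, tables.gen.

First demand of the output computes:
  amber.gen = absv(3) = 3
  shard.gen = sortl([-8, -2, -3, -1, 3]) = [-8, -3, -2, -1, 3]
  codegen.gen = lenl([-8, -3, -2, -1, 3]) = 5
  tables.gen = suml([-8, -2, -3, -1, 3]) = -11
  stats.gen = min2(-11, 3) = -11
  opt.gen = min2(-11, 5) = -11
  schema.gen = add(-11, -11) = -22

After the edit, cleaning proceeds:
  shard.gen: a read changed (probe.txt [-8, -2, -3, -1, 3]->[-1]) — executes, giving [-1].
  codegen.gen: a read changed (shard.gen [-8, -3, -2, -1, 3]->[-1]) — executes, giving 1.
  tables.gen: a read changed (probe.txt [-8, -2, -3, -1, 3]->[-1]) — executes, giving -1.
  stats.gen: a read changed (tables.gen -11->-1) — executes, giving -1.
  opt.gen: a read changed (stats.gen -11->-1; codegen.gen 5->1) — executes, giving -1.
  schema.gen: a read changed (stats.gen -11->-1; opt.gen -11->-1) — executes, giving -2.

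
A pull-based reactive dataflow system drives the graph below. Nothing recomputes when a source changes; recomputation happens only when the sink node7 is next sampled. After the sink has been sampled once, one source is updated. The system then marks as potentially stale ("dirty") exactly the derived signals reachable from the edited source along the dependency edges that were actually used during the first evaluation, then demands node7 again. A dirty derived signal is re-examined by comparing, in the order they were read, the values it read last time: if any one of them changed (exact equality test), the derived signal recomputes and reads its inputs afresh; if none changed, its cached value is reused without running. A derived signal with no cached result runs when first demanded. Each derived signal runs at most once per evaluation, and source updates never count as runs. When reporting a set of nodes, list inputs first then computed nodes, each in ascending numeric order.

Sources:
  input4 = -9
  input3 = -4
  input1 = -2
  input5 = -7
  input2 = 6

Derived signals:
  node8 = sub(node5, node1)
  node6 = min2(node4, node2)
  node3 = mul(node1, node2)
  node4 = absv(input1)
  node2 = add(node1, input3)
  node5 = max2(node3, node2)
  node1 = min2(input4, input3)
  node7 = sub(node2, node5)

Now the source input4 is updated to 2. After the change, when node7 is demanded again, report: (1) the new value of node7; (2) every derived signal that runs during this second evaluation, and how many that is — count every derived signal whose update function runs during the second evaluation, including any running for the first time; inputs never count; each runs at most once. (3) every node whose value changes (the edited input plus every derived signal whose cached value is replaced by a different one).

New value of node7: -40.
Derived signals that run: node1, node2, node3, node5, node7 — 5 in total.
Values that change: input4, node1, node2, node3, node5, node7.

First evaluation (everything demanded from the output):
  node1 = min2(-9, -4) = -9
  node2 = add(-9, -4) = -13
  node3 = mul(-9, -13) = 117
  node5 = max2(117, -13) = 117
  node7 = sub(-13, 117) = -130

Propagation after the edit:
  node1: runs — input4 -9->2; result -4.
  node2: runs — node1 -9->-4; result -8.
  node3: runs — node1 -9->-4; node2 -13->-8; result 32.
  node5: runs — node3 117->32; node2 -13->-8; result 32.
  node7: runs — node2 -13->-8; node5 117->32; result -40.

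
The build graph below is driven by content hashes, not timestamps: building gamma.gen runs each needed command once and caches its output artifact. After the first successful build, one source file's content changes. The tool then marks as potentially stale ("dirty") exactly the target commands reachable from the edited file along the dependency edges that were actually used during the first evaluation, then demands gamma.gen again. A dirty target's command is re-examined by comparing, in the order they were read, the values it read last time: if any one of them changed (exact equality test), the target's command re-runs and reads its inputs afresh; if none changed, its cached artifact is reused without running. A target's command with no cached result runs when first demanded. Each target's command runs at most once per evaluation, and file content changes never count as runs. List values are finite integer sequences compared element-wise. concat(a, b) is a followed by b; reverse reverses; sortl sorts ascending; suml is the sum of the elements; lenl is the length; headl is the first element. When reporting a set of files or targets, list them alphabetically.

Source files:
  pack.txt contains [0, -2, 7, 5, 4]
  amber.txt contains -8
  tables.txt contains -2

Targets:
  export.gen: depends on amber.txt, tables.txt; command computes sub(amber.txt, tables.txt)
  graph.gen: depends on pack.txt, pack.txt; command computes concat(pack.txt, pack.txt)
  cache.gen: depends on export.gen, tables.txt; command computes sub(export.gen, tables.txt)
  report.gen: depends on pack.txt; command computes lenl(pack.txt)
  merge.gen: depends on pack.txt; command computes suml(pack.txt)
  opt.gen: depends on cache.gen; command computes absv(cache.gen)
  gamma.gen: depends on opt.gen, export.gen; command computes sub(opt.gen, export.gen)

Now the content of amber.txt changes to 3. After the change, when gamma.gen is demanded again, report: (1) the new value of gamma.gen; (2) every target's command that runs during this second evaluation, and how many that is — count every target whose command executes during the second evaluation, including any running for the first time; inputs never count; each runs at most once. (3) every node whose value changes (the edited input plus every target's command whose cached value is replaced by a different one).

gamma.gen now evaluates to 2.
Run set: cache.gen, export.gen, gamma.gen, opt.gen (4 run).
Changed values: amber.txt, cache.gen, export.gen, gamma.gen, opt.gen.

Initial pass — values computed on the first demand:
  export.gen = sub(-8, -2) = -6
  cache.gen = sub(-6, -2) = -4
  opt.gen = absv(-4) = 4
  gamma.gen = sub(4, -6) = 10

Second demand — change propagation:
  export.gen: re-runs because amber.txt -8->3; new result 5.
  cache.gen: re-runs because export.gen -6->5; new result 7.
  opt.gen: re-runs because cache.gen -4->7; new result 7.
  gamma.gen: re-runs because opt.gen 4->7; export.gen -6->5; new result 2.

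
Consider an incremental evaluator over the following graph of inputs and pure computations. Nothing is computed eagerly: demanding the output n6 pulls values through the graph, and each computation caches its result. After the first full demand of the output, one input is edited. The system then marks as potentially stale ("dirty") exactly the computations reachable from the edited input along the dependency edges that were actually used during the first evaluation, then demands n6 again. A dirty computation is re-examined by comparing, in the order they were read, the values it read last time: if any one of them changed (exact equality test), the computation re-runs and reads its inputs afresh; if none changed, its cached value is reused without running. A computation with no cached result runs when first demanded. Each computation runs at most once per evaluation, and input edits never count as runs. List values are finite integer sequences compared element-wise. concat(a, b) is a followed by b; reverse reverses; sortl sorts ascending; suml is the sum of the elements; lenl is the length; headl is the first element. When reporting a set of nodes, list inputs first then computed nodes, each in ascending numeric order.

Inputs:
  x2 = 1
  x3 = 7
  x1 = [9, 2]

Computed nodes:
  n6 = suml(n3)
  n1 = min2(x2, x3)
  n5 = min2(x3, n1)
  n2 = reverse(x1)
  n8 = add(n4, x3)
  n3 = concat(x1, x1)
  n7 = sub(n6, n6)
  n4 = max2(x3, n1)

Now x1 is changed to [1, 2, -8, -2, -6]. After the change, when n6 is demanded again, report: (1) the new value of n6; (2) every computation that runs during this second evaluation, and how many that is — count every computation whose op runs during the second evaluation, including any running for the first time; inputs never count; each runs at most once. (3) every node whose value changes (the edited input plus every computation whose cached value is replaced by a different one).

n6 now evaluates to -26.
Run set: n3, n6 (2 run).
Changed values: x1, n3, n6.

Initial pass — values computed on the first demand:
  n3 = concat([9, 2], [9, 2]) = [9, 2, 9, 2]
  n6 = suml([9, 2, 9, 2]) = 22

Second demand — change propagation:
  n3: re-runs because x1 [9, 2]->[1, 2, -8, -2, -6]; x1 [9, 2]->[1, 2, -8, -2, -6]; new result [1, 2, -8, -2, -6, 1, 2, -8, -2, -6].
  n6: re-runs because n3 [9, 2, 9, 2]->[1, 2, -8, -2, -6, 1, 2, -8, -2, -6]; new result -26.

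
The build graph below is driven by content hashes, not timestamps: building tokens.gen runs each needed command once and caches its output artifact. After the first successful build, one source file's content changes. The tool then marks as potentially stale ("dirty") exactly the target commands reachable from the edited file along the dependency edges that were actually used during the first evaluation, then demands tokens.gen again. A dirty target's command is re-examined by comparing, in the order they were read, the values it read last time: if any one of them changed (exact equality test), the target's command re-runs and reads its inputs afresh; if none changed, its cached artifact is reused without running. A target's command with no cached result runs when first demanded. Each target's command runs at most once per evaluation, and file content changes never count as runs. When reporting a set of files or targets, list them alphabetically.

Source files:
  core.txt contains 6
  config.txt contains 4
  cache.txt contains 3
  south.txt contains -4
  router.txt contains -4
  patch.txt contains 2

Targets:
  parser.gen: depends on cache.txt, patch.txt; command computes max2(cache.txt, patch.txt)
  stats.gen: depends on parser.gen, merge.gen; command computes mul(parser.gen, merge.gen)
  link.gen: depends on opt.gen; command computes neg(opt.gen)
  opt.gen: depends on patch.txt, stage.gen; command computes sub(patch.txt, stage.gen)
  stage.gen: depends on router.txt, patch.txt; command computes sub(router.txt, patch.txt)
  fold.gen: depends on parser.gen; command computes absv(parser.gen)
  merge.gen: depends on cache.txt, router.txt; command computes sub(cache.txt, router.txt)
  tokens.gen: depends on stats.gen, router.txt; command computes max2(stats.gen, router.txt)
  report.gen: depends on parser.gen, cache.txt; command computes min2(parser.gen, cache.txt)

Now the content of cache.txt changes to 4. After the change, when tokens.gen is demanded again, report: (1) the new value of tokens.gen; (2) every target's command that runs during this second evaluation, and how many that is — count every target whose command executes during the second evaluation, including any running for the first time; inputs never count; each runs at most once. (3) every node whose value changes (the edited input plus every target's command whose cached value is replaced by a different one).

tokens.gen now evaluates to 32.
Run set: merge.gen, parser.gen, stats.gen, tokens.gen (4 run).
Changed values: cache.txt, merge.gen, parser.gen, stats.gen, tokens.gen.

Initial pass — values computed on the first demand:
  merge.gen = sub(3, -4) = 7
  parser.gen = max2(3, 2) = 3
  stats.gen = mul(3, 7) = 21
  tokens.gen = max2(21, -4) = 21

Second demand — change propagation:
  merge.gen: re-runs because cache.txt 3->4; new result 8.
  parser.gen: re-runs because cache.txt 3->4; new result 4.
  stats.gen: re-runs because parser.gen 3->4; merge.gen 7->8; new result 32.
  tokens.gen: re-runs because stats.gen 21->32; new result 32.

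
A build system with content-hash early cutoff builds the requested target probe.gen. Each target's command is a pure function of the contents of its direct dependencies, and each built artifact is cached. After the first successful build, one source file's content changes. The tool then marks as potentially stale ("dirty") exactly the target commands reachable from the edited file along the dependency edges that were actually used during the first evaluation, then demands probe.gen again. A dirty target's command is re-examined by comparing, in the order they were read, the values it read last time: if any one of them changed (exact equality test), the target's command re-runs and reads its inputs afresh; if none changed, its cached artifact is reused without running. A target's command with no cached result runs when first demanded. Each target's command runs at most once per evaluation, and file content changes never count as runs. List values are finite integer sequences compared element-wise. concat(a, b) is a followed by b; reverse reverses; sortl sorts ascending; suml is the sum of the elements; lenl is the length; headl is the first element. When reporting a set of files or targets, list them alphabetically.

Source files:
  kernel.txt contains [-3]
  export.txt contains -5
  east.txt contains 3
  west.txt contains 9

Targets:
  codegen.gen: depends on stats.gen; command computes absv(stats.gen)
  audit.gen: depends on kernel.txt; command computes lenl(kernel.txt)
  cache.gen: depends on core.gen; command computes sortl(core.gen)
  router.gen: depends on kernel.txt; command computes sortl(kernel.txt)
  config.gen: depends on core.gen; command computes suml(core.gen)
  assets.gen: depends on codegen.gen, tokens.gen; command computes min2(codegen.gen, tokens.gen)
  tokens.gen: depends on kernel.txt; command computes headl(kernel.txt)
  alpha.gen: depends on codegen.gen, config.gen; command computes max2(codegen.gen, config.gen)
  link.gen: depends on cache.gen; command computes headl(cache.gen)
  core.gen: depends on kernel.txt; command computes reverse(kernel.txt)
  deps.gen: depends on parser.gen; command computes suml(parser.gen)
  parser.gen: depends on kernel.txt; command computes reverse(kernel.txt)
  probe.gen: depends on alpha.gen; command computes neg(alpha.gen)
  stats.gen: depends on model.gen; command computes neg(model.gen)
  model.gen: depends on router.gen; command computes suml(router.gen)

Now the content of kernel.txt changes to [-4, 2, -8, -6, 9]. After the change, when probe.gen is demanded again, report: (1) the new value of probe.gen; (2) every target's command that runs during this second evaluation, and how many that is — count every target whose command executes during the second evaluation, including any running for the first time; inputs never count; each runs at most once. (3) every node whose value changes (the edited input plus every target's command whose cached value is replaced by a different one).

New value of probe.gen: -7.
Target commands that run: alpha.gen, codegen.gen, config.gen, core.gen, model.gen, probe.gen, router.gen, stats.gen — 8 in total.
Values that change: alpha.gen, codegen.gen, config.gen, core.gen, kernel.txt, model.gen, probe.gen, router.gen, stats.gen.

First evaluation (everything demanded from the output):
  core.gen = reverse([-3]) = [-3]
  config.gen = suml([-3]) = -3
  router.gen = sortl([-3]) = [-3]
  model.gen = suml([-3]) = -3
  stats.gen = neg(-3) = 3
  codegen.gen = absv(3) = 3
  alpha.gen = max2(3, -3) = 3
  probe.gen = neg(3) = -3

Propagation after the edit:
  core.gen: runs — kernel.txt [-3]->[-4, 2, -8, -6, 9]; result [9, -6, -8, 2, -4].
  config.gen: runs — core.gen [-3]->[9, -6, -8, 2, -4]; result -7.
  router.gen: runs — kernel.txt [-3]->[-4, 2, -8, -6, 9]; result [-8, -6, -4, 2, 9].
  model.gen: runs — router.gen [-3]->[-8, -6, -4, 2, 9]; result -7.
  stats.gen: runs — model.gen -3->-7; result 7.
  codegen.gen: runs — stats.gen 3->7; result 7.
  alpha.gen: runs — codegen.gen 3->7; config.gen -3->-7; result 7.
  probe.gen: runs — alpha.gen 3->7; result -7.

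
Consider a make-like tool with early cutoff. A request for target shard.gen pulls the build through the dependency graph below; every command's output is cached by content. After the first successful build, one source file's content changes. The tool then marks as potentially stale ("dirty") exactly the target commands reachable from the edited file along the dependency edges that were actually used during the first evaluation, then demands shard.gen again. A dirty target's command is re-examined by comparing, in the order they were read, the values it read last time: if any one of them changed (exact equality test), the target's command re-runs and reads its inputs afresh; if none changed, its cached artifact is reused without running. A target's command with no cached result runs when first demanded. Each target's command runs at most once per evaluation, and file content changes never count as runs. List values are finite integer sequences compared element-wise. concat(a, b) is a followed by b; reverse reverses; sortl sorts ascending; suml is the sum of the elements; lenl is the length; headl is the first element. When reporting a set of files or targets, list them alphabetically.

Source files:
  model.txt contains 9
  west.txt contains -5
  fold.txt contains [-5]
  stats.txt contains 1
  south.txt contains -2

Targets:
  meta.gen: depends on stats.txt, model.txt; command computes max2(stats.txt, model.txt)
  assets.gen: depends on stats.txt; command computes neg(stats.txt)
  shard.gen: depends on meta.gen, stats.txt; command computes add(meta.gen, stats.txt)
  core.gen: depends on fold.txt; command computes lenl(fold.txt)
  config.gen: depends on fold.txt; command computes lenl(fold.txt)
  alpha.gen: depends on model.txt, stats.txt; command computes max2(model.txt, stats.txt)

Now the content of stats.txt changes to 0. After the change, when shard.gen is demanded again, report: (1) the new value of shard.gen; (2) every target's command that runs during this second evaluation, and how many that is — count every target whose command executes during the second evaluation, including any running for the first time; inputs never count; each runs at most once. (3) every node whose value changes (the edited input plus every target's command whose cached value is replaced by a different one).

First demand of the output computes:
  meta.gen = max2(1, 9) = 9
  shard.gen = add(9, 1) = 10

After the edit, cleaning proceeds:
  meta.gen: a read changed (stats.txt 1->0) — executes, giving 9 — identical to its old value.
  shard.gen: a read changed (stats.txt 1->0) — executes, giving 9.

Demanding shard.gen again yields 9.
2 target commands run: meta.gen, shard.gen.
The nodes whose values change: shard.gen, stats.txt.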